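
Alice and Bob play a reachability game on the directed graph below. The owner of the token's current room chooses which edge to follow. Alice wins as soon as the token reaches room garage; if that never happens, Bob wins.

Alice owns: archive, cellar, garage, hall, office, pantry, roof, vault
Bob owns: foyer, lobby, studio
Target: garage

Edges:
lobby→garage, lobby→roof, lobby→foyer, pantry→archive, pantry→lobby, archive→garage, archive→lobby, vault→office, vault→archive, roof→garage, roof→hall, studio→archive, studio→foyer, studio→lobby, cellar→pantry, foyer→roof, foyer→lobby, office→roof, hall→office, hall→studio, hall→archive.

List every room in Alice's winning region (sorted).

A0 = {garage}
A1: add {archive, roof} — roof (Alice) has roof→garage; archive (Alice) has archive→garage.
A2: add {hall, office, pantry, vault} — vault (Alice) has vault→archive; office (Alice) has office→roof; hall (Alice) has hall→archive; pantry (Alice) has pantry→archive.
A3: add {cellar} — cellar (Alice) has cellar→pantry.
A4 = A3; e.g. studio (Bob) can still go to foyer. Fixed point.
Alice's winning region = {archive, cellar, garage, hall, office, pantry, roof, vault}.

archive, cellar, garage, hall, office, pantry, roof, vault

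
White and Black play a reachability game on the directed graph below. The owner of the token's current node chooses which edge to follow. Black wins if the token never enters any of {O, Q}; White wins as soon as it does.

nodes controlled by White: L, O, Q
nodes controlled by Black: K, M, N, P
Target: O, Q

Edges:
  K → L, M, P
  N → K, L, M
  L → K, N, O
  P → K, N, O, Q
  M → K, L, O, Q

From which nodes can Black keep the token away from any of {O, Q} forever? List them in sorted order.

K, M, N, P

A0 = {O, Q}
A1: add {L} — L (White) has L→O.
A2 = A1; e.g. K (Black) can still go to M. Fixed point.
White's attractor = {L, O, Q}; Black avoids the target exactly from the complement.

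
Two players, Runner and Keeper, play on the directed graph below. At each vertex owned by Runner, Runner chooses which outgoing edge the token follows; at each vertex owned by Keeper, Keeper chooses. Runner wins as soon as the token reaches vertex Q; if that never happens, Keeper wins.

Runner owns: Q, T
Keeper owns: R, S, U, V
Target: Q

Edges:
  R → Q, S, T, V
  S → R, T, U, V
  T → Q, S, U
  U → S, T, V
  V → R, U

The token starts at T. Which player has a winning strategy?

A0 = {Q}
A1: add {T} — T (Runner) has T→Q.
A2 = A1; e.g. R (Keeper) can still go to S. Fixed point.
T ∈ A1, so Runner can force the target.

Runner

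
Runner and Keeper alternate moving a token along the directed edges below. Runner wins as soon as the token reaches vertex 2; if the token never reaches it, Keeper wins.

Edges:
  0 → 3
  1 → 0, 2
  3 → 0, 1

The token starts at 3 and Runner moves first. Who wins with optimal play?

Track states (vertex, player-to-move).
A0 = {(2,Runner), (2,Keeper)}
A1: add {(1,Runner)}.
A2 = A1; e.g. (0,Runner) stays out. (3,Runner) never enters ⇒ Keeper avoids the target.

Keeper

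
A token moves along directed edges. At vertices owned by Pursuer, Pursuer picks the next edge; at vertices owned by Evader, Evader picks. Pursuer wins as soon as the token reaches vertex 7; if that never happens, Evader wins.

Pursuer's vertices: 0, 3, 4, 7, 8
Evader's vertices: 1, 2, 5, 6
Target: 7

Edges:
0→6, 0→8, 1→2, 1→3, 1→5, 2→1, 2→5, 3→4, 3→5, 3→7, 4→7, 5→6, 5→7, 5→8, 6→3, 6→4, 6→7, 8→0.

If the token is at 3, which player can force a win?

A0 = {7}
A1: add {3, 4} — 3 (Pursuer) has 3→7; 4 (Pursuer) has 4→7.
3 ∈ A1, so Pursuer can force the target.

Pursuer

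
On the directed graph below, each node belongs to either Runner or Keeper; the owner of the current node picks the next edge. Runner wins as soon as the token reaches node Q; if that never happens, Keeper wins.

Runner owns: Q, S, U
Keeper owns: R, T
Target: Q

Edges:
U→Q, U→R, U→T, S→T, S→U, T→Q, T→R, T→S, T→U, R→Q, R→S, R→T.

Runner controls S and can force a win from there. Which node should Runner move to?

A0 = {Q}
A1: add {U} — U (Runner) has U→Q.
A2: add {S} — S (Runner) has S→U.
A3 = A2; e.g. R (Keeper) can still go to T. Fixed point.
From S, successor U is in the attractor (rank 1); the other successor T is not.

U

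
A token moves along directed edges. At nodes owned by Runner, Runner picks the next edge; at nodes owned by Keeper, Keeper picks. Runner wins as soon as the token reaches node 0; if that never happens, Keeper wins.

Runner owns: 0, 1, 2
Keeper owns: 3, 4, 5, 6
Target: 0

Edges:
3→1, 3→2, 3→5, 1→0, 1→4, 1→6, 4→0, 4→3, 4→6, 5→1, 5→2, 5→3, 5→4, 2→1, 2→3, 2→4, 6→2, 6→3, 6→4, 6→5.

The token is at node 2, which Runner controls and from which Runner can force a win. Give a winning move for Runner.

A0 = {0}
A1: add {1} — 1 (Runner) has 1→0.
A2: add {2} — 2 (Runner) has 2→1.
A3 = A2; e.g. 3 (Keeper) can still go to 5. Fixed point.
From 2, successor 1 is in the attractor (rank 1); the other successors 3, 4 are not.

1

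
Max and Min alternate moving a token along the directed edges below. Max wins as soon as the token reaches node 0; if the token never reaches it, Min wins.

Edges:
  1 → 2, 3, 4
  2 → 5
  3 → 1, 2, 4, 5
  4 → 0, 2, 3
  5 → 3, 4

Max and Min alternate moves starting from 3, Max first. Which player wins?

Track states (vertex, player-to-move).
A0 = {(0,Max), (0,Min)}
A1: add {(4,Max)}.
A2 = A1; e.g. (1,Max) stays out. (3,Max) never enters ⇒ Min avoids the target.

Min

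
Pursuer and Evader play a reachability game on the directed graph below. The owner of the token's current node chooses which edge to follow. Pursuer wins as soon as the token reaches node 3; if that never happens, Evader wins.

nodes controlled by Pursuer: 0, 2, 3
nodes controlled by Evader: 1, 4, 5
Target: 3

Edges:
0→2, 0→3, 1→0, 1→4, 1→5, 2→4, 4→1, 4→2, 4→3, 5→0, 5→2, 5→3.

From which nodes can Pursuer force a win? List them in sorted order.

0, 3

A0 = {3}
A1: add {0} — 0 (Pursuer) has 0→3.
A2 = A1; e.g. 1 (Evader) can still go to 4. Fixed point.
Pursuer's winning region = {0, 3}.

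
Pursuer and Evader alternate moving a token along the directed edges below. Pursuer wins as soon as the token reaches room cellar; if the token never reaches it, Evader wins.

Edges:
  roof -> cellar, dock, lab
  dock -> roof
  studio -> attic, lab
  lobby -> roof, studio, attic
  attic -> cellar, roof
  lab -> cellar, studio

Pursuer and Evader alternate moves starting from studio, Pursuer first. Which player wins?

Pursuer

Track states (vertex, player-to-move).
A0 = {(cellar,Pursuer), (cellar,Evader)}
A1: add {(roof,Pursuer), (attic,Pursuer), (lab,Pursuer)}.
A2: add {(dock,Evader), (studio,Evader), (attic,Evader)}.
A3: add {(studio,Pursuer), (lobby,Pursuer)}.
(studio,Pursuer) ∈ A3 ⇒ Pursuer forces the target.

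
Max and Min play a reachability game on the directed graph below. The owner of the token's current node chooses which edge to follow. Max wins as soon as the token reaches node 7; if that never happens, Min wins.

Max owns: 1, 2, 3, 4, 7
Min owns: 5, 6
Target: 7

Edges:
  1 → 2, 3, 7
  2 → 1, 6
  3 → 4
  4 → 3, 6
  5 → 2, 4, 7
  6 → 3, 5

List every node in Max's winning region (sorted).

A0 = {7}
A1: add {1} — 1 (Max) has 1→7.
A2: add {2} — 2 (Max) has 2→1.
A3 = A2; e.g. 3 (Max) has no edge into A2. Fixed point.
Max's winning region = {1, 2, 7}.

1, 2, 7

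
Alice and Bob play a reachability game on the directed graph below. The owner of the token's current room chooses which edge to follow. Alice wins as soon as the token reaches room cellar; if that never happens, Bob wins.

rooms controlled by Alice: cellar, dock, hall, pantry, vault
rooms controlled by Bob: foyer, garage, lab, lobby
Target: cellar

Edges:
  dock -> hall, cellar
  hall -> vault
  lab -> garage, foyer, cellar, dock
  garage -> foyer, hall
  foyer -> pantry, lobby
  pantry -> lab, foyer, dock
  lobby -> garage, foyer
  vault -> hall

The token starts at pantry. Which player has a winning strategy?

Alice

A0 = {cellar}
A1: add {dock} — dock (Alice) has dock→cellar.
A2: add {pantry} — pantry (Alice) has pantry→dock.
A3 = A2; e.g. vault (Alice) has no edge into A2. Fixed point.
pantry ∈ A2, so Alice can force the target.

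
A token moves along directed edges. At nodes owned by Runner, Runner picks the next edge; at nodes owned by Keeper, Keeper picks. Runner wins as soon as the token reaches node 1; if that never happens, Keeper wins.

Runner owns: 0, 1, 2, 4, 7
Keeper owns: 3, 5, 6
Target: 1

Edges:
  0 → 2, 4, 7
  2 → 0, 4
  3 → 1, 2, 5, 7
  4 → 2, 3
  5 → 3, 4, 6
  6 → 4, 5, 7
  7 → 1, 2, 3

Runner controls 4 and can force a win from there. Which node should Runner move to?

A0 = {1}
A1: add {7} — 7 (Runner) has 7→1.
A2: add {0} — 0 (Runner) has 0→7.
A3: add {2} — 2 (Runner) has 2→0.
A4: add {4} — 4 (Runner) has 4→2.
A5 = A4; e.g. 3 (Keeper) can still go to 5. Fixed point.
From 4, successor 2 is in the attractor (rank 3); the other successor 3 is not.

2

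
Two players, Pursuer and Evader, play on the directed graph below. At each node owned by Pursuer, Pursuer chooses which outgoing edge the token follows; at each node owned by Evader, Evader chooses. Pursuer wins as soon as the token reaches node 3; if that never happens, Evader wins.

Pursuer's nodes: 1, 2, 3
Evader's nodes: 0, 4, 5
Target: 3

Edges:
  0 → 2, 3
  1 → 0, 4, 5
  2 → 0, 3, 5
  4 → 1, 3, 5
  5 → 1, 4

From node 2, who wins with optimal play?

Pursuer

A0 = {3}
A1: add {2} — 2 (Pursuer) has 2→3.
2 ∈ A1, so Pursuer can force the target.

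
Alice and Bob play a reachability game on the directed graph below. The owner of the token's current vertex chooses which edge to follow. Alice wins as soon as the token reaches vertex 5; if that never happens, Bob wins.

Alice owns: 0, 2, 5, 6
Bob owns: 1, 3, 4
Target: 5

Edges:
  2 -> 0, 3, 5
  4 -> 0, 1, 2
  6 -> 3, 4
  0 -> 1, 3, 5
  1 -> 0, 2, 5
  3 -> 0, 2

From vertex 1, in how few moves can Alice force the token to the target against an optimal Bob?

2

A0 = {5}
A1: add {0, 2} — 0 (Alice) has 0→5; 2 (Alice) has 2→5.
A2: add {1, 3} — 1 (Bob): all of {0, 2, 5} already in; 3 (Bob): all of {0, 2} already in.
1 enters the attractor at level 2, so Alice can force the target in 2 moves from there.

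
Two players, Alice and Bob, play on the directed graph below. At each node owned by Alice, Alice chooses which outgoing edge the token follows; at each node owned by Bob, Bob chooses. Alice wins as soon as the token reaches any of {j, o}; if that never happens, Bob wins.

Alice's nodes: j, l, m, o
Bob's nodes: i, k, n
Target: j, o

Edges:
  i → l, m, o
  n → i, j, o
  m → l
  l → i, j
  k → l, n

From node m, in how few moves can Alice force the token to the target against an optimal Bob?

2

A0 = {j, o}
A1: add {l} — l (Alice) has l→j.
A2: add {m} — m (Alice) has m→l.
m enters the attractor at level 2, so Alice can force the target in 2 moves from there.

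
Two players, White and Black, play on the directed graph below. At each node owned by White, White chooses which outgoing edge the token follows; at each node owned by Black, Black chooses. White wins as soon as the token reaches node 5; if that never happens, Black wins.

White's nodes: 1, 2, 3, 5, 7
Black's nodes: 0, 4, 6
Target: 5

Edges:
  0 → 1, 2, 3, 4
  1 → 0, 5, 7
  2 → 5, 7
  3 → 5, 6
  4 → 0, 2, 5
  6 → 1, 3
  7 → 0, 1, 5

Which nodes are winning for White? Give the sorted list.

1, 2, 3, 5, 6, 7

A0 = {5}
A1: add {1, 2, 3, 7} — 1 (White) has 1→5; 2 (White) has 2→5; 3 (White) has 3→5; 7 (White) has 7→5.
A2: add {6} — 6 (Black): all of {1, 3} already in.
A3 = A2; e.g. 0 (Black) can still go to 4. Fixed point.
White's winning region = {1, 2, 3, 5, 6, 7}.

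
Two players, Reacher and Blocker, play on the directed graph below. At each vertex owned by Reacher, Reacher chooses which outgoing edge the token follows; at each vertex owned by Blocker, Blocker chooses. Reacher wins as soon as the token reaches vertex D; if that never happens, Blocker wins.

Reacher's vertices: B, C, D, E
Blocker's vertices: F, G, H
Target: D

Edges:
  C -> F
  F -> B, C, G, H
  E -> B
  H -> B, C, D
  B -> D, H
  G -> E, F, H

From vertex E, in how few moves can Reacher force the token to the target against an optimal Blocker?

A0 = {D}
A1: add {B} — B (Reacher) has B→D.
A2: add {E} — E (Reacher) has E→B.
A3 = A2; e.g. C (Reacher) has no edge into A2. Fixed point.
E enters the attractor at level 2, so Reacher can force the target in 2 moves from there.

2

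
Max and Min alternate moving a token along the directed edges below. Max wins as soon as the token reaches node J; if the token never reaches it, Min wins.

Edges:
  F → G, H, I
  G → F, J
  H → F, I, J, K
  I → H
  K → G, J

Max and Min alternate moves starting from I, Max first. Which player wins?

Track states (vertex, player-to-move).
A0 = {(J,Max), (J,Min)}
A1: add {(G,Max), (H,Max), (K,Max)}.
A2: add {(I,Min), (K,Min)}.
A3: add {(F,Max)}.
A4: add {(G,Min)}.
A5 = A4; e.g. (F,Min) stays out. (I,Max) never enters ⇒ Min avoids the target.

Min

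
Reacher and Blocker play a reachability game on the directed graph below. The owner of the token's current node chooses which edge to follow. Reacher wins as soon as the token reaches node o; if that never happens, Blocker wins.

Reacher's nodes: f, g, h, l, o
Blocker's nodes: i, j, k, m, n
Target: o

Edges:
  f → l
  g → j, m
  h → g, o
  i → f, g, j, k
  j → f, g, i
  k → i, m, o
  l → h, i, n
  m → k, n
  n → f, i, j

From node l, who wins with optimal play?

A0 = {o}
A1: add {h} — h (Reacher) has h→o.
A2: add {l} — l (Reacher) has l→h.
l ∈ A2, so Reacher can force the target.

Reacher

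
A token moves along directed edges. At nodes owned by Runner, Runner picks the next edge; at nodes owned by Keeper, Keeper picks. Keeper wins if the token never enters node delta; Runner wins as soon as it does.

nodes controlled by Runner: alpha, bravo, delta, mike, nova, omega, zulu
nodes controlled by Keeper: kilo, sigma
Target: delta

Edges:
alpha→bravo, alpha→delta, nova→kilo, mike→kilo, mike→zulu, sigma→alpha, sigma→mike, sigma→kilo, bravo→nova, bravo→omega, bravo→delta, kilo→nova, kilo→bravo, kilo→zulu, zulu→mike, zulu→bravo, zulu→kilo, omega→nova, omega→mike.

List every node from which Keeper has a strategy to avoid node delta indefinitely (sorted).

A0 = {delta}
A1: add {alpha, bravo} — alpha (Runner) has alpha→delta; bravo (Runner) has bravo→delta.
A2: add {zulu} — zulu (Runner) has zulu→bravo.
A3: add {mike} — mike (Runner) has mike→zulu.
A4: add {omega} — omega (Runner) has omega→mike.
A5 = A4; e.g. nova (Runner) has no edge into A4. Fixed point.
Runner's attractor = {alpha, bravo, delta, mike, omega, zulu}; Keeper avoids the target exactly from the complement.

kilo, nova, sigma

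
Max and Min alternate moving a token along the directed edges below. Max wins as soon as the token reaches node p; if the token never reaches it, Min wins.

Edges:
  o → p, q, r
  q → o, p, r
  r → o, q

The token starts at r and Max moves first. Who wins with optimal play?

Track states (vertex, player-to-move).
A0 = {(p,Max), (p,Min)}
A1: add {(o,Max), (q,Max)}.
A2: add {(r,Min)}.
A3 = A2; e.g. (o,Min) stays out. (r,Max) never enters ⇒ Min avoids the target.

Min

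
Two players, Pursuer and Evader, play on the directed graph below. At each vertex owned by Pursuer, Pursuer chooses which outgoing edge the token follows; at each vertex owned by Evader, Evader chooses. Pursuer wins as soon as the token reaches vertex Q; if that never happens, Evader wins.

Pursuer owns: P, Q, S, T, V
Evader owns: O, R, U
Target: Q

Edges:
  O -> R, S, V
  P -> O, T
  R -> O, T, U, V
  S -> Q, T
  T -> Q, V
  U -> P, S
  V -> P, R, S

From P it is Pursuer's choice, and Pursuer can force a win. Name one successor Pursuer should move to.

A0 = {Q}
A1: add {S, T} — S (Pursuer) has S→Q; T (Pursuer) has T→Q.
A2: add {P, V} — P (Pursuer) has P→T; V (Pursuer) has V→S.
A3: add {U} — U (Evader): all of {P, S} already in.
A4 = A3; e.g. O (Evader) can still go to R. Fixed point.
From P, successor T is in the attractor (rank 1); the other successor O is not.

T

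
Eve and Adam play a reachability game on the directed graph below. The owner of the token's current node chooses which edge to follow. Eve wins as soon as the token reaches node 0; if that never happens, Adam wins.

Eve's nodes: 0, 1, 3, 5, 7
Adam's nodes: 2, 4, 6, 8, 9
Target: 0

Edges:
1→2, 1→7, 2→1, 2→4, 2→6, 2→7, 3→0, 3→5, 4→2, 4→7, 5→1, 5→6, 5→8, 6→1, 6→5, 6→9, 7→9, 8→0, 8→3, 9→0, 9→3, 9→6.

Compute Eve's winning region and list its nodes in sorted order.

0, 3, 5, 8

A0 = {0}
A1: add {3} — 3 (Eve) has 3→0.
A2: add {8} — 8 (Adam): all of {0, 3} already in.
A3: add {5} — 5 (Eve) has 5→8.
A4 = A3; e.g. 1 (Eve) has no edge into A3. Fixed point.
Eve's winning region = {0, 3, 5, 8}.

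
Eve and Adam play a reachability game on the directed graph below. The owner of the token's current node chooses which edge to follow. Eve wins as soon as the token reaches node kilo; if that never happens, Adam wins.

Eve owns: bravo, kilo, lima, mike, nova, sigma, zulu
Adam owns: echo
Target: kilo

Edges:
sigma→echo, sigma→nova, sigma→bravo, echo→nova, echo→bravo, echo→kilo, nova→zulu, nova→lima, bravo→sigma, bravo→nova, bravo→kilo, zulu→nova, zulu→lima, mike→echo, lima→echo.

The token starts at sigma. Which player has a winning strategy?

Eve

A0 = {kilo}
A1: add {bravo} — bravo (Eve) has bravo→kilo.
A2: add {sigma} — sigma (Eve) has sigma→bravo.
A3 = A2; e.g. echo (Adam) can still go to nova. Fixed point.
sigma ∈ A2, so Eve can force the target.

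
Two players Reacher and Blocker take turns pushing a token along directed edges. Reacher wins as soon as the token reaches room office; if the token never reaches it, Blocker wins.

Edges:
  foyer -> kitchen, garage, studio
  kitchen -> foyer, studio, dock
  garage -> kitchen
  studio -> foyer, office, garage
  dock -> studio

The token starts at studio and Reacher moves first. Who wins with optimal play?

Track states (vertex, player-to-move).
A0 = {(office,Reacher), (office,Blocker)}
A1: add {(studio,Reacher)}.
(studio,Reacher) ∈ A1 ⇒ Reacher forces the target.

Reacher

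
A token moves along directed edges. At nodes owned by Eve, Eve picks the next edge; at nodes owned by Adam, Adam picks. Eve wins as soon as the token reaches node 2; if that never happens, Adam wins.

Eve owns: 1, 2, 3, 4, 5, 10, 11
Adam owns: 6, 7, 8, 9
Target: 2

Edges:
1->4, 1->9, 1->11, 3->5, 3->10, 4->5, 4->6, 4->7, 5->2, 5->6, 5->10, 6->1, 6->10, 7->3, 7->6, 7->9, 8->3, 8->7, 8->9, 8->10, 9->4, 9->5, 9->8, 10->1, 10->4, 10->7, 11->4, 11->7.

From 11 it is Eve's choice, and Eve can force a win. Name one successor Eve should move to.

4

A0 = {2}
A1: add {5} — 5 (Eve) has 5→2.
A2: add {3, 4} — 3 (Eve) has 3→5; 4 (Eve) has 4→5.
A3: add {1, 10, 11} — 1 (Eve) has 1→4; 10 (Eve) has 10→4; 11 (Eve) has 11→4.
A4: add {6} — 6 (Adam): all of {1, 10} already in.
A5 = A4; e.g. 7 (Adam) can still go to 9. Fixed point.
From 11, successor 4 is in the attractor (rank 2); the other successor 7 is not.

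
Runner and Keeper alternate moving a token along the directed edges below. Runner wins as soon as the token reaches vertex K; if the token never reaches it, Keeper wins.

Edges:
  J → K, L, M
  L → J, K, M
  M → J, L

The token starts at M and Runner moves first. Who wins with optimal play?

Keeper

Track states (vertex, player-to-move).
A0 = {(K,Runner), (K,Keeper)}
A1: add {(J,Runner), (L,Runner)}.
A2: add {(M,Keeper)}.
A3 = A2; e.g. (J,Keeper) stays out. (M,Runner) never enters ⇒ Keeper avoids the target.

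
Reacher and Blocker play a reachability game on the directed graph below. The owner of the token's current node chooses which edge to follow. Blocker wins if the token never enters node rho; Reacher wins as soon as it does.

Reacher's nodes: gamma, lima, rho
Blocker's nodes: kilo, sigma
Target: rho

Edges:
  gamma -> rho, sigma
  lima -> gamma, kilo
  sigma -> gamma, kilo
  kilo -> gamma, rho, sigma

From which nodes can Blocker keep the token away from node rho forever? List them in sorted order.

kilo, sigma

A0 = {rho}
A1: add {gamma} — gamma (Reacher) has gamma→rho.
A2: add {lima} — lima (Reacher) has lima→gamma.
A3 = A2; e.g. sigma (Blocker) can still go to kilo. Fixed point.
Reacher's attractor = {gamma, lima, rho}; Blocker avoids the target exactly from the complement.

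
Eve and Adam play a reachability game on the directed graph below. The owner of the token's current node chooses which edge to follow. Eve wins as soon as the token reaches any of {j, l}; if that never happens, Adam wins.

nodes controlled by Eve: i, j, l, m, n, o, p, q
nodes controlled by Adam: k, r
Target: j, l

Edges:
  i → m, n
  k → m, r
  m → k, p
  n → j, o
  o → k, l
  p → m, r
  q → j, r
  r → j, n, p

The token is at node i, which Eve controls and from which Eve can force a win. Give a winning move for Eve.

n

A0 = {j, l}
A1: add {n, o, q} — n (Eve) has n→j; o (Eve) has o→l; q (Eve) has q→j.
A2: add {i} — i (Eve) has i→n.
A3 = A2; e.g. k (Adam) can still go to m. Fixed point.
From i, successor n is in the attractor (rank 1); the other successor m is not.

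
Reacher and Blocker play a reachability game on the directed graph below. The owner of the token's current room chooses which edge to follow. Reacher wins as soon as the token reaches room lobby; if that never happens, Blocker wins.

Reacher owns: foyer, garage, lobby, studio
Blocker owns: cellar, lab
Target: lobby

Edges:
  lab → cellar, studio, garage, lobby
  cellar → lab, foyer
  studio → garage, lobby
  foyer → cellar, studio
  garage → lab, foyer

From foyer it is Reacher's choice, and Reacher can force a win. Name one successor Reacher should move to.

A0 = {lobby}
A1: add {studio} — studio (Reacher) has studio→lobby.
A2: add {foyer} — foyer (Reacher) has foyer→studio.
A3: add {garage} — garage (Reacher) has garage→foyer.
A4 = A3; e.g. lab (Blocker) can still go to cellar. Fixed point.
From foyer, successor studio is in the attractor (rank 1); the other successor cellar is not.

studio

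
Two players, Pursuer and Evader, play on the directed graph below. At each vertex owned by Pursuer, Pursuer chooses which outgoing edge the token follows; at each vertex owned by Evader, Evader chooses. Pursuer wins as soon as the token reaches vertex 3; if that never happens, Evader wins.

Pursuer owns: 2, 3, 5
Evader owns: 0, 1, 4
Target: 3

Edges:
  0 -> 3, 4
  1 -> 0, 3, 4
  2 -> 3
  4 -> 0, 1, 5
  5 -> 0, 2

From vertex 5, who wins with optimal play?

A0 = {3}
A1: add {2} — 2 (Pursuer) has 2→3.
A2: add {5} — 5 (Pursuer) has 5→2.
A3 = A2; e.g. 0 (Evader) can still go to 4. Fixed point.
5 ∈ A2, so Pursuer can force the target.

Pursuer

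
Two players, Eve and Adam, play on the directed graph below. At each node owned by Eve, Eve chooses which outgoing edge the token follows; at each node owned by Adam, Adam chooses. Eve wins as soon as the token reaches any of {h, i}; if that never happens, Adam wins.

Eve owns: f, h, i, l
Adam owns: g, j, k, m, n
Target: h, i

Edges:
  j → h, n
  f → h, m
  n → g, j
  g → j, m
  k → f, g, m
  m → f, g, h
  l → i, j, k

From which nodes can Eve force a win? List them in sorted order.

f, h, i, l

A0 = {h, i}
A1: add {f, l} — f (Eve) has f→h; l (Eve) has l→i.
A2 = A1; e.g. g (Adam) can still go to j. Fixed point.
Eve's winning region = {f, h, i, l}.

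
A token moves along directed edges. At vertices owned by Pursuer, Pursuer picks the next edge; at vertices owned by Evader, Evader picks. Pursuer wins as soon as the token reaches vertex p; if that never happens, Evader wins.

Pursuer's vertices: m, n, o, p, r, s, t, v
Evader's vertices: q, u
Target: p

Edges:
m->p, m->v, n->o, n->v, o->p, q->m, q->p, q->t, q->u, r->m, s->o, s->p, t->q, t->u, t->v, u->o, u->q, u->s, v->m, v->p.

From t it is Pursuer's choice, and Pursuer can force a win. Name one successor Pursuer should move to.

v

A0 = {p}
A1: add {m, o, s, v} — m (Pursuer) has m→p; o (Pursuer) has o→p; s (Pursuer) has s→p; v (Pursuer) has v→p.
A2: add {n, r, t} — n (Pursuer) has n→o; r (Pursuer) has r→m; t (Pursuer) has t→v.
A3 = A2; e.g. q (Evader) can still go to u. Fixed point.
From t, successor v is in the attractor (rank 1); the other successors q, u are not.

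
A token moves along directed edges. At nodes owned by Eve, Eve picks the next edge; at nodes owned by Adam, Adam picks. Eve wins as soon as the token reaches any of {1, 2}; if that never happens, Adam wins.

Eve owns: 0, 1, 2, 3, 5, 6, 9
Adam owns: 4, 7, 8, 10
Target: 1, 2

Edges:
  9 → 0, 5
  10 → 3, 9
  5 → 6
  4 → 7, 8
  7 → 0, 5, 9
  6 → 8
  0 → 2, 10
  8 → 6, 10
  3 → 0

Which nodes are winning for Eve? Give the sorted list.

A0 = {1, 2}
A1: add {0} — 0 (Eve) has 0→2.
A2: add {3, 9} — 3 (Eve) has 3→0; 9 (Eve) has 9→0.
A3: add {10} — 10 (Adam): all of {3, 9} already in.
A4 = A3; e.g. 4 (Adam) can still go to 7. Fixed point.
Eve's winning region = {0, 1, 2, 3, 9, 10}.

0, 1, 2, 3, 9, 10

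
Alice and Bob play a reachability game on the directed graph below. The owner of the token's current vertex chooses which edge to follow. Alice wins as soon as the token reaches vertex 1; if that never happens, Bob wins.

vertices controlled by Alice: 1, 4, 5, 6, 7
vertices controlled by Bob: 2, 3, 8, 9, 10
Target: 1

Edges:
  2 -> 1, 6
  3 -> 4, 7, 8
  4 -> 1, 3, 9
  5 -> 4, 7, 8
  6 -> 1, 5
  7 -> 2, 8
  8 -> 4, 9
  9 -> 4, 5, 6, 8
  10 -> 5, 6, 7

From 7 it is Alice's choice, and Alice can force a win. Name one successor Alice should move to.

2

A0 = {1}
A1: add {4, 6} — 4 (Alice) has 4→1; 6 (Alice) has 6→1.
A2: add {2, 5} — 2 (Bob): all of {1, 6} already in; 5 (Alice) has 5→4.
A3: add {7} — 7 (Alice) has 7→2.
A4: add {10} — 10 (Bob): all of {5, 6, 7} already in.
A5 = A4; e.g. 3 (Bob) can still go to 8. Fixed point.
From 7, successor 2 is in the attractor (rank 2); the other successor 8 is not.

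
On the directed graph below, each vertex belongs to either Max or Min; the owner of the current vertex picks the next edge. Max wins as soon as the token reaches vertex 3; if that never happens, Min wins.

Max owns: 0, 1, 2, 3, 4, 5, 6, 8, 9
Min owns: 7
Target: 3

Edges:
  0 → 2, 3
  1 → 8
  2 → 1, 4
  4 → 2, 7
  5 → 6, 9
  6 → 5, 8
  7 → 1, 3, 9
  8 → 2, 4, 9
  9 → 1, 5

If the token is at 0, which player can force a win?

A0 = {3}
A1: add {0} — 0 (Max) has 0→3.
A2 = A1; e.g. 1 (Max) has no edge into A1. Fixed point.
0 ∈ A1, so Max can force the target.

Max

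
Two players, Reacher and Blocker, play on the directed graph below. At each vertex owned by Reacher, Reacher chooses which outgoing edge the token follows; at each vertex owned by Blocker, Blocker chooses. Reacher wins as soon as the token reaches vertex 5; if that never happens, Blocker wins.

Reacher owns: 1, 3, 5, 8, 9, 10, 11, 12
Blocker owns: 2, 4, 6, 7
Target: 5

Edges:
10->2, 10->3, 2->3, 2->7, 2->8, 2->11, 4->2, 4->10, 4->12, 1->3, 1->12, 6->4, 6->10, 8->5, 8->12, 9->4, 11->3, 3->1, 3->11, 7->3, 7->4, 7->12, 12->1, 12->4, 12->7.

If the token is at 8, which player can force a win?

Reacher

A0 = {5}
A1: add {8} — 8 (Reacher) has 8→5.
A2 = A1; e.g. 1 (Reacher) has no edge into A1. Fixed point.
8 ∈ A1, so Reacher can force the target.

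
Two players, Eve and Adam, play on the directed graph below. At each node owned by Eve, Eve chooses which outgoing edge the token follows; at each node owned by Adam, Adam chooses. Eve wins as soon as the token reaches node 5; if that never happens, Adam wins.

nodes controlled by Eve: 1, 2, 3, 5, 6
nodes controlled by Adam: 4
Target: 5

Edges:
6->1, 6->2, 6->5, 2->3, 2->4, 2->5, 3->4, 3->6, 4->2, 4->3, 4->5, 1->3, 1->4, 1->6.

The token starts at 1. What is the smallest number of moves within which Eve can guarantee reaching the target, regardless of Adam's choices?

A0 = {5}
A1: add {2, 6} — 2 (Eve) has 2→5; 6 (Eve) has 6→5.
A2: add {1, 3} — 1 (Eve) has 1→6; 3 (Eve) has 3→6.
1 enters the attractor at level 2, so Eve can force the target in 2 moves from there.

2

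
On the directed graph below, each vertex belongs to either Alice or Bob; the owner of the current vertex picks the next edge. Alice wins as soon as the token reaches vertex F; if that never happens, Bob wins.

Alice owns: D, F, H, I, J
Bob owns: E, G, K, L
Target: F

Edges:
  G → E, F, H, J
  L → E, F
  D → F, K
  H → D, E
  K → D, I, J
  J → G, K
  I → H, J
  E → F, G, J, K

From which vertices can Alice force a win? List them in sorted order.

A0 = {F}
A1: add {D} — D (Alice) has D→F.
A2: add {H} — H (Alice) has H→D.
A3: add {I} — I (Alice) has I→H.
A4 = A3; e.g. E (Bob) can still go to G. Fixed point.
Alice's winning region = {D, F, H, I}.

D, F, H, I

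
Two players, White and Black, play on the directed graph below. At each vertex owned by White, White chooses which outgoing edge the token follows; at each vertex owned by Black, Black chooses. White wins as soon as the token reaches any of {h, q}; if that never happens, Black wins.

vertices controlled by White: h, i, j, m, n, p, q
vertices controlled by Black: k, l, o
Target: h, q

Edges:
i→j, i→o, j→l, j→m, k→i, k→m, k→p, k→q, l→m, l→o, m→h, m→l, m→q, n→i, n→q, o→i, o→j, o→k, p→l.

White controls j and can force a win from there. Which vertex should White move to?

m

A0 = {h, q}
A1: add {m, n} — m (White) has m→h; n (White) has n→q.
A2: add {j} — j (White) has j→m.
A3: add {i} — i (White) has i→j.
A4 = A3; e.g. k (Black) can still go to p. Fixed point.
From j, successor m is in the attractor (rank 1); the other successor l is not.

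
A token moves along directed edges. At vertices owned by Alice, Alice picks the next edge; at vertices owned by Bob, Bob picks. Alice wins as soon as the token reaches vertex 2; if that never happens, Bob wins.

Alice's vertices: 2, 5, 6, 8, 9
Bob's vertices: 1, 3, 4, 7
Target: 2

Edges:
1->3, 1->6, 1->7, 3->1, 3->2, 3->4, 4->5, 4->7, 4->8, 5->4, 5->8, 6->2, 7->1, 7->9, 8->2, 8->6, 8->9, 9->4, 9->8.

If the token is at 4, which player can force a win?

A0 = {2}
A1: add {6, 8} — 6 (Alice) has 6→2; 8 (Alice) has 8→2.
A2: add {5, 9} — 5 (Alice) has 5→8; 9 (Alice) has 9→8.
A3 = A2; e.g. 1 (Bob) can still go to 3. Fixed point.
4 never enters the attractor, so Bob can avoid the target forever.

Bob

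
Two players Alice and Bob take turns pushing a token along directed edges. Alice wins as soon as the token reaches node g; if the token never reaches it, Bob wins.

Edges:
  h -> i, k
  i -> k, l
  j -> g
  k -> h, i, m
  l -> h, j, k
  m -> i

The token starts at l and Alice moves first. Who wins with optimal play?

Alice

Track states (vertex, player-to-move).
A0 = {(g,Alice), (g,Bob)}
A1: add {(j,Alice), (j,Bob)}.
A2: add {(l,Alice)}.
(l,Alice) ∈ A2 ⇒ Alice forces the target.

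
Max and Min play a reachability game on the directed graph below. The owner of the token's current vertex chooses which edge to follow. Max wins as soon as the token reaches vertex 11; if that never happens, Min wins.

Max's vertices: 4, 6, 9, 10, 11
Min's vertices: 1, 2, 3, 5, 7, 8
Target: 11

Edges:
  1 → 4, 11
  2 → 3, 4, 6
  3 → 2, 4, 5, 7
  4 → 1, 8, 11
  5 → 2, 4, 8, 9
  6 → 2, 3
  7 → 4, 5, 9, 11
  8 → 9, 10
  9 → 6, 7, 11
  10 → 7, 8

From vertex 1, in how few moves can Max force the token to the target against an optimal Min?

A0 = {11}
A1: add {4, 9} — 4 (Max) has 4→11; 9 (Max) has 9→11.
A2: add {1} — 1 (Min): all of {4, 11} already in.
A3 = A2; e.g. 2 (Min) can still go to 3. Fixed point.
1 enters the attractor at level 2, so Max can force the target in 2 moves from there.

2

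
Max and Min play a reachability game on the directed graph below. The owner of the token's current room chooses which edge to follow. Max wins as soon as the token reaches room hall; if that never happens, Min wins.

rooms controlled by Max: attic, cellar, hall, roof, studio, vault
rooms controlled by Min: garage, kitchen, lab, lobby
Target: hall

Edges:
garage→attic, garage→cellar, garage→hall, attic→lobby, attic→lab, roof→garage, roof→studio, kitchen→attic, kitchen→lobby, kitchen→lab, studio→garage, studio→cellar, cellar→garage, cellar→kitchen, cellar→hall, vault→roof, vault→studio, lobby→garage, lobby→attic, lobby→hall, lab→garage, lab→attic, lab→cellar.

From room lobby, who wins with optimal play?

Min

A0 = {hall}
A1: add {cellar} — cellar (Max) has cellar→hall.
A2: add {studio} — studio (Max) has studio→cellar.
A3: add {roof, vault} — roof (Max) has roof→studio; vault (Max) has vault→studio.
A4 = A3; e.g. garage (Min) can still go to attic. Fixed point.
lobby never enters the attractor, so Min can avoid the target forever.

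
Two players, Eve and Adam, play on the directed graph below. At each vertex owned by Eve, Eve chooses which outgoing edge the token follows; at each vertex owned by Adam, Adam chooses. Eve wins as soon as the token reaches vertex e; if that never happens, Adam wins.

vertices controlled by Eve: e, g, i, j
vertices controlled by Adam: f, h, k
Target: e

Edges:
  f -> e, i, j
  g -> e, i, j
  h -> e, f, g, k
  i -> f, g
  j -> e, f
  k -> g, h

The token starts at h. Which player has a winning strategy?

A0 = {e}
A1: add {g, j} — g (Eve) has g→e; j (Eve) has j→e.
A2: add {i} — i (Eve) has i→g.
A3: add {f} — f (Adam): all of {e, i, j} already in.
A4 = A3; e.g. h (Adam) can still go to k. Fixed point.
h never enters the attractor, so Adam can avoid the target forever.

Adam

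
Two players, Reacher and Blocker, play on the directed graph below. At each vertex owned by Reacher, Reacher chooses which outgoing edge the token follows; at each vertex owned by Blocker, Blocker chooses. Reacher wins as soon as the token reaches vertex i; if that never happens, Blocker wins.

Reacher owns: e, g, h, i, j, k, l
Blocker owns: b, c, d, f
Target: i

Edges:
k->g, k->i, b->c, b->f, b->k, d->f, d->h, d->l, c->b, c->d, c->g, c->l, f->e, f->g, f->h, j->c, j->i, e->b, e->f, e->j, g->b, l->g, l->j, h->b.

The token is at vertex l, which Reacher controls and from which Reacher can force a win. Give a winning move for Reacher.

j

A0 = {i}
A1: add {j, k} — j (Reacher) has j→i; k (Reacher) has k→i.
A2: add {e, l} — e (Reacher) has e→j; l (Reacher) has l→j.
A3 = A2; e.g. b (Blocker) can still go to c. Fixed point.
From l, successor j is in the attractor (rank 1); the other successor g is not.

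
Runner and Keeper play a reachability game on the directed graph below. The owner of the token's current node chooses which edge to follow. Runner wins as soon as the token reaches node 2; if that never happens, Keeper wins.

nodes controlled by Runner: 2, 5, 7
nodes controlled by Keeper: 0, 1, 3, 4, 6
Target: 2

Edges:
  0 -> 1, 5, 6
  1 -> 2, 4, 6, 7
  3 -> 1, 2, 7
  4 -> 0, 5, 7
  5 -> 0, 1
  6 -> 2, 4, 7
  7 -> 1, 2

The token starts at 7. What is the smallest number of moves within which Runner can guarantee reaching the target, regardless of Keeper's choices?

1

A0 = {2}
A1: add {7} — 7 (Runner) has 7→2.
A2 = A1; e.g. 0 (Keeper) can still go to 1. Fixed point.
7 enters the attractor at level 1, so Runner can force the target in 1 move from there.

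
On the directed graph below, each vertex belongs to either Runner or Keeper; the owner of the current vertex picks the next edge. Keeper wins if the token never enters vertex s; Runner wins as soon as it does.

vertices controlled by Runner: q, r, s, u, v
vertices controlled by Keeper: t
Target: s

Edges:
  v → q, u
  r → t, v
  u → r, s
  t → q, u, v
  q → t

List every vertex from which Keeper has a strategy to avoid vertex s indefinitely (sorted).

A0 = {s}
A1: add {u} — u (Runner) has u→s.
A2: add {v} — v (Runner) has v→u.
A3: add {r} — r (Runner) has r→v.
A4 = A3; e.g. q (Runner) has no edge into A3. Fixed point.
Runner's attractor = {r, s, u, v}; Keeper avoids the target exactly from the complement.

q, t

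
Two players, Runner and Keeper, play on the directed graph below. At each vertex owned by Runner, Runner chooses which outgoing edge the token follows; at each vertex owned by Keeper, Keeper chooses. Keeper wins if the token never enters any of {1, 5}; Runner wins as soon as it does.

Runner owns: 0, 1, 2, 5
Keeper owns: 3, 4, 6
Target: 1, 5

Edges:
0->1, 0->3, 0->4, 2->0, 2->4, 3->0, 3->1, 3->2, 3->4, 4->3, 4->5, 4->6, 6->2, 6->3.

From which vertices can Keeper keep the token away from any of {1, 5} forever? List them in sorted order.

A0 = {1, 5}
A1: add {0} — 0 (Runner) has 0→1.
A2: add {2} — 2 (Runner) has 2→0.
A3 = A2; e.g. 3 (Keeper) can still go to 4. Fixed point.
Runner's attractor = {0, 1, 2, 5}; Keeper avoids the target exactly from the complement.

3, 4, 6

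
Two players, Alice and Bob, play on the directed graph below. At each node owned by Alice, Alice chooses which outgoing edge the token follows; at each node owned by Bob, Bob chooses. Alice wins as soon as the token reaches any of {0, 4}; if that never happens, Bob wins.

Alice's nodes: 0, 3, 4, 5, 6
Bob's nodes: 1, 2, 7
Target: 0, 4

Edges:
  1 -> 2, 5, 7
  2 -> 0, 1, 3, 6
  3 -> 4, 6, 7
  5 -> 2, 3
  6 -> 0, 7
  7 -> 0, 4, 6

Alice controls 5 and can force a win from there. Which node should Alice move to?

3

A0 = {0, 4}
A1: add {3, 6} — 3 (Alice) has 3→4; 6 (Alice) has 6→0.
A2: add {5, 7} — 5 (Alice) has 5→3; 7 (Bob): all of {0, 4, 6} already in.
A3 = A2; e.g. 1 (Bob) can still go to 2. Fixed point.
From 5, successor 3 is in the attractor (rank 1); the other successor 2 is not.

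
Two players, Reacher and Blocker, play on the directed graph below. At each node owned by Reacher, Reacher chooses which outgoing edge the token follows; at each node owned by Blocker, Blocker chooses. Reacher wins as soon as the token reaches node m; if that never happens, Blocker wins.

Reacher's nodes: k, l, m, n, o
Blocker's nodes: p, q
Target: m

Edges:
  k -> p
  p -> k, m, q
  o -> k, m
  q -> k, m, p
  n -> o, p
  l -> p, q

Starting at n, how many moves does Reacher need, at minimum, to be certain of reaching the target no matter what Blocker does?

2

A0 = {m}
A1: add {o} — o (Reacher) has o→m.
A2: add {n} — n (Reacher) has n→o.
A3 = A2; e.g. k (Reacher) has no edge into A2. Fixed point.
n enters the attractor at level 2, so Reacher can force the target in 2 moves from there.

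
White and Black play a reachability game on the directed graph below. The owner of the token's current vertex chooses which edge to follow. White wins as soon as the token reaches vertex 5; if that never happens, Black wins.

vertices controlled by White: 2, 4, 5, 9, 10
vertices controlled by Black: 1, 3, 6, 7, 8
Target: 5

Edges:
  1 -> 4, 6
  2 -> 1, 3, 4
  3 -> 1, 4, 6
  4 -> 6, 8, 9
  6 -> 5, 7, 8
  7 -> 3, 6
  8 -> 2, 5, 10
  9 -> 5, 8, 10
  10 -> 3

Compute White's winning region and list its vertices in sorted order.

A0 = {5}
A1: add {9} — 9 (White) has 9→5.
A2: add {4} — 4 (White) has 4→9.
A3: add {2} — 2 (White) has 2→4.
A4 = A3; e.g. 1 (Black) can still go to 6. Fixed point.
White's winning region = {2, 4, 5, 9}.

2, 4, 5, 9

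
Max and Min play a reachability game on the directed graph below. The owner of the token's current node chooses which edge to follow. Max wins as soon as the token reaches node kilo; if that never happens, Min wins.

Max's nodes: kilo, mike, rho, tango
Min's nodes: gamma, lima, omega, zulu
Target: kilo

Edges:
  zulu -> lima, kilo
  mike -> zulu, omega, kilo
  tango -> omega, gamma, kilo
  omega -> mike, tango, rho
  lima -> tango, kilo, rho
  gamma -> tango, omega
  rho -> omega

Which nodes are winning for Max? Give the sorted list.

kilo, mike, tango

A0 = {kilo}
A1: add {mike, tango} — mike (Max) has mike→kilo; tango (Max) has tango→kilo.
A2 = A1; e.g. zulu (Min) can still go to lima. Fixed point.
Max's winning region = {kilo, mike, tango}.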